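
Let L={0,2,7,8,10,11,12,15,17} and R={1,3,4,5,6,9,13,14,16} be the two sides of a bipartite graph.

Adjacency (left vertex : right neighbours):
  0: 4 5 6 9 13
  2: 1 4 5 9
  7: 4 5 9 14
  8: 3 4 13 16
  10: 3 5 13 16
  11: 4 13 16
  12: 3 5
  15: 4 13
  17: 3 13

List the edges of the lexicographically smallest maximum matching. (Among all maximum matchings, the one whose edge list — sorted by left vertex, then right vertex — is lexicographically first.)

Lex-smallest maximum matching: {(0,6), (2,1), (7,9), (8,3), (10,5), (11,16), (15,4), (17,13)}

|M| = 8 (so the lex-smallest maximum matching has 8 edges)
process left vertices in ascending order; for each, take the smallest-labelled available neighbour that still permits 8 edges overall, or leave it unmatched if none does
lex-smallest matching: {0-6, 2-1, 7-9, 8-3, 10-5, 11-16, 15-4, 17-13}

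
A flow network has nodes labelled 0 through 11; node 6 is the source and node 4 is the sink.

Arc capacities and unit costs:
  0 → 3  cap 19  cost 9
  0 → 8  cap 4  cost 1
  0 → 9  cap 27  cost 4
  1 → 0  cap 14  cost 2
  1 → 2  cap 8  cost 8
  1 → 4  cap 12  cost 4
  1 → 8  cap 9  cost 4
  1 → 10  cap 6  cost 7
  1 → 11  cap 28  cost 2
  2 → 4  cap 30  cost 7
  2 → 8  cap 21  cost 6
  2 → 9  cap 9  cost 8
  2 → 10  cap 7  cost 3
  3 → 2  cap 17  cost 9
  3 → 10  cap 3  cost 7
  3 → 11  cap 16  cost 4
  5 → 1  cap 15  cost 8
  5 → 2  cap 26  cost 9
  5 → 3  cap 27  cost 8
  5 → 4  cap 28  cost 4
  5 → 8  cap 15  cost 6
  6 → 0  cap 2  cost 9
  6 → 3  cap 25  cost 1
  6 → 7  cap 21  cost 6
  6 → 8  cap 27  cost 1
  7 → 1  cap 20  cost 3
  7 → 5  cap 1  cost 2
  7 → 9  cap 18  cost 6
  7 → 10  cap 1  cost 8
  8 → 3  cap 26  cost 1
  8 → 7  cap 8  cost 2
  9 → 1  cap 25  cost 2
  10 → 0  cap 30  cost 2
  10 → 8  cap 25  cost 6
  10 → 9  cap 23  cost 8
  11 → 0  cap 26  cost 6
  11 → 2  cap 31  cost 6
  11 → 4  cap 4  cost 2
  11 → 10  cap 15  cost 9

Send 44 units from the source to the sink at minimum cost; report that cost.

shortest-cost path #1: 6→3→11→4 push 4 @ unit cost 7 (adds 28)
shortest-cost path #2: 6→8→7→5→4 push 1 @ unit cost 9 (adds 9)
shortest-cost path #3: 6→8→7→1→4 push 7 @ unit cost 10 (adds 70)
shortest-cost path #4: 6→7→1→4 push 5 @ unit cost 13 (adds 65)
shortest-cost path #5: 6→3→2→4 push 17 @ unit cost 17 (adds 289)
shortest-cost path #6: 6→3→11→2→4 push 4 @ unit cost 18 (adds 72)
shortest-cost path #7: 6→8→3→11→2→4 push 6 @ unit cost 19 (adds 114)
total cost = 647

Minimum cost for 44 units: 647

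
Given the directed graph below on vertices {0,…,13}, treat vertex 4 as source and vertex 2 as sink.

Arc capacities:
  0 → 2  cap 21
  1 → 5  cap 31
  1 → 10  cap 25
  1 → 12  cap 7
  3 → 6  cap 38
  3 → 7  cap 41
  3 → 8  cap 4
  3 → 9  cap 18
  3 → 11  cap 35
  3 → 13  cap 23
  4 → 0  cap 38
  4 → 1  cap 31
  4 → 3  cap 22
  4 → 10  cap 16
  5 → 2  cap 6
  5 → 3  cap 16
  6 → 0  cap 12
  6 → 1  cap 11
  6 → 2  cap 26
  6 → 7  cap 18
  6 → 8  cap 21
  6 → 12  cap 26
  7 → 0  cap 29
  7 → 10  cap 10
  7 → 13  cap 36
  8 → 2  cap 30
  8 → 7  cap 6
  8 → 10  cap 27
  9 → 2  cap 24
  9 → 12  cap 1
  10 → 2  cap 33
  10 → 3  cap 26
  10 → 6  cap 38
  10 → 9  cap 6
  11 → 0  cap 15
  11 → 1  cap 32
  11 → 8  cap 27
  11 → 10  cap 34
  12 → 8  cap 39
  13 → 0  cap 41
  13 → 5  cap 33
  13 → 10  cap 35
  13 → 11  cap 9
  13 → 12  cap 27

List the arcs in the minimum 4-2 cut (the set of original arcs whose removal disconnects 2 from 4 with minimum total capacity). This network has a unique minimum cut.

augment #1: 4→0→2 push 21
augment #2: 4→10→2 push 16
augment #3: 4→1→5→2 push 6
augment #4: 4→1→10→2 push 17
augment #5: 4→3→6→2 push 22
augment #6: 4→1→10→6→2 push 4
augment #7: 4→1→10→9→2 push 4
max flow = 90; residual-reachable set from 4 gives S-side
cut edges (S→T): {(0,2), (4,1), (4,3), (4,10)} total cap 90

Min-cut arcs: {(0,2), (4,1), (4,3), (4,10)} (total capacity 90)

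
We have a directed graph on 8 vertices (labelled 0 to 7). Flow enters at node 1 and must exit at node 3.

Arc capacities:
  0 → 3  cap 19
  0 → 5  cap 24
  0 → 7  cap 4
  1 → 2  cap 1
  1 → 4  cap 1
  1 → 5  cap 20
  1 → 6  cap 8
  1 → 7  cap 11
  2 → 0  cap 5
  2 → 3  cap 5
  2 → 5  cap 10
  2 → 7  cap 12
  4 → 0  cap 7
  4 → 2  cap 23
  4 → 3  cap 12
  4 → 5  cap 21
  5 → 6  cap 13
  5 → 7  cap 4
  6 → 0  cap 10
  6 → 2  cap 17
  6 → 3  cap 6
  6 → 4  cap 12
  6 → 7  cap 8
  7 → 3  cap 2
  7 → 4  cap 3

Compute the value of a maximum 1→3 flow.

augment #1: 1→2→3 bottleneck 1, total now 1
augment #2: 1→4→3 bottleneck 1, total now 2
augment #3: 1→6→3 bottleneck 6, total now 8
augment #4: 1→7→3 bottleneck 2, total now 10
augment #5: 1→6→0→3 bottleneck 2, total now 12
augment #6: 1→7→4→3 bottleneck 3, total now 15
augment #7: 1→5→6→0→3 bottleneck 8, total now 23
augment #8: 1→5→6→2→3 bottleneck 4, total now 27
augment #9: 1→5→6→4→3 bottleneck 1, total now 28

Maximum flow value: 28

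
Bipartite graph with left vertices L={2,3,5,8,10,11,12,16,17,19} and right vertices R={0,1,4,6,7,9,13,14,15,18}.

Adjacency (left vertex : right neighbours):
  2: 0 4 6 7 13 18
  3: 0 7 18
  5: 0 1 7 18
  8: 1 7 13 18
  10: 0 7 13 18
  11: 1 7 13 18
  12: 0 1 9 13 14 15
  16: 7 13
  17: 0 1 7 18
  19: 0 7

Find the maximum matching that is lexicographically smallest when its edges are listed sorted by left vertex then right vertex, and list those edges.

|M| = 7 (so the lex-smallest maximum matching has 7 edges)
process left vertices in ascending order; for each, take the smallest-labelled available neighbour that still permits 7 edges overall, or leave it unmatched if none does
lex-smallest matching: {2-4, 3-0, 5-1, 8-7, 10-13, 11-18, 12-9}

Lex-smallest maximum matching: {(2,4), (3,0), (5,1), (8,7), (10,13), (11,18), (12,9)}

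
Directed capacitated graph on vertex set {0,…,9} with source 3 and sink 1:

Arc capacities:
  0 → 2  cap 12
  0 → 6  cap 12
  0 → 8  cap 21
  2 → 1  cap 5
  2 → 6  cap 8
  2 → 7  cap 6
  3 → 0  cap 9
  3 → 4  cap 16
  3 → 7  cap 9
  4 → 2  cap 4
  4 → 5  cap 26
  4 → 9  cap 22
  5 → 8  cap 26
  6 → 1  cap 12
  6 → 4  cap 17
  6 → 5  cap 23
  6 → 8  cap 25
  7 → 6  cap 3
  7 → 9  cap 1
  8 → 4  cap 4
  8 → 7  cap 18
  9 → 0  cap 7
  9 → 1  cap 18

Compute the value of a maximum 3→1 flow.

Maximum flow value: 29

augment #1: 3→0→2→1 bottleneck 5, total now 5
augment #2: 3→0→6→1 bottleneck 4, total now 9
augment #3: 3→4→9→1 bottleneck 16, total now 25
augment #4: 3→7→6→1 bottleneck 3, total now 28
augment #5: 3→7→9→1 bottleneck 1, total now 29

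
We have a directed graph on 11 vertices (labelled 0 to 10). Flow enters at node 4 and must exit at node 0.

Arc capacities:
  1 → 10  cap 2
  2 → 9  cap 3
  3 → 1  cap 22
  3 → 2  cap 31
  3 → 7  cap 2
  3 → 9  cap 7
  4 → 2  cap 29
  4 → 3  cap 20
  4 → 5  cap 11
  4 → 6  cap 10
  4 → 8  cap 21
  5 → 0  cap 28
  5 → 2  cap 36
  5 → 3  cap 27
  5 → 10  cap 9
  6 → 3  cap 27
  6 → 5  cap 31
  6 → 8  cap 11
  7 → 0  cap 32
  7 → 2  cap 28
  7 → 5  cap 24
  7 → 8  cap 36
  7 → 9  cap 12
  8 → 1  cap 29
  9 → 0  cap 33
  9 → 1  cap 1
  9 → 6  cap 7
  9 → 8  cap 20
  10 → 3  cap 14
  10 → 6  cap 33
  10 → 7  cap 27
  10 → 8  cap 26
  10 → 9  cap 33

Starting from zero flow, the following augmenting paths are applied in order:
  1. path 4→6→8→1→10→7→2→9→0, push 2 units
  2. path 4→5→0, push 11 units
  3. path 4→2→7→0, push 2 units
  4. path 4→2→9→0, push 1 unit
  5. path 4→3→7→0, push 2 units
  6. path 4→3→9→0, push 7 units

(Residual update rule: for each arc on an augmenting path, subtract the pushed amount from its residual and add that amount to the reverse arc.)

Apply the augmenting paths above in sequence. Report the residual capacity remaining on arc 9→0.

Residual capacity of (9,0): 23

after path 1 (4→6→8→1→10→7→2→9→0, push 2): res(9,0)=31
after path 2 (4→5→0, push 11): res(9,0)=31
after path 3 (4→2→7→0, push 2): res(9,0)=31
after path 4 (4→2→9→0, push 1): res(9,0)=30
after path 5 (4→3→7→0, push 2): res(9,0)=30
after path 6 (4→3→9→0, push 7): res(9,0)=23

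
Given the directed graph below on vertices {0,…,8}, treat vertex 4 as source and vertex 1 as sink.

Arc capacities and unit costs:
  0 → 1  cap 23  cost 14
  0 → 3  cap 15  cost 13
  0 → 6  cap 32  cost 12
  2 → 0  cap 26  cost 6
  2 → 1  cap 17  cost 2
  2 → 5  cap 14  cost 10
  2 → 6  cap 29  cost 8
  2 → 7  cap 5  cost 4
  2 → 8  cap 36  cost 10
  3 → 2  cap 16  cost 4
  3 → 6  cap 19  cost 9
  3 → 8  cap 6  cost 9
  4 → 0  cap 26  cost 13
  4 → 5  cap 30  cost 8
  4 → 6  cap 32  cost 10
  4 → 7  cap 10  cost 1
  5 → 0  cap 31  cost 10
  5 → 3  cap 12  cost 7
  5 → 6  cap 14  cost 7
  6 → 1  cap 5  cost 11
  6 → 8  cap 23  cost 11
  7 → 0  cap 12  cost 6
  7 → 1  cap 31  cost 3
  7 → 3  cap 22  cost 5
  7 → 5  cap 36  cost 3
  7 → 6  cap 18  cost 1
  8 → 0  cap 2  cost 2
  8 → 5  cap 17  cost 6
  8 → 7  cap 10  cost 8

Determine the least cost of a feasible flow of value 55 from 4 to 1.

shortest-cost path #1: 4→7→1 push 10 @ unit cost 4 (adds 40)
shortest-cost path #2: 4→6→1 push 5 @ unit cost 21 (adds 105)
shortest-cost path #3: 4→5→3→2→1 push 12 @ unit cost 21 (adds 252)
shortest-cost path #4: 4→0→1 push 23 @ unit cost 27 (adds 621)
shortest-cost path #5: 4→6→8→7→1 push 5 @ unit cost 32 (adds 160)
total cost = 1178

Minimum cost for 55 units: 1178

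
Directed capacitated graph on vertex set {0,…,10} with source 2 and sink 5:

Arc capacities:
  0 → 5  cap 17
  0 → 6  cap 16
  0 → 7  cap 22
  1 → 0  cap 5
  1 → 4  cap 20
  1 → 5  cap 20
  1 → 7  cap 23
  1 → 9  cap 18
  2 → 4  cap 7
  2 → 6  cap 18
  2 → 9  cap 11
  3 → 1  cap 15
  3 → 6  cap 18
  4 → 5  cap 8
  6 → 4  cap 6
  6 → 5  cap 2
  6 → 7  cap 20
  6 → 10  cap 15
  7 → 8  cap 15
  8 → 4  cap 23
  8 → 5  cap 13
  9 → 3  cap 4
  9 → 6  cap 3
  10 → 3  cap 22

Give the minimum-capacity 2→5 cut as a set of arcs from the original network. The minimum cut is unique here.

augment #1: 2→4→5 push 7
augment #2: 2→6→5 push 2
augment #3: 2→6→4→5 push 1
augment #4: 2→6→7→8→5 push 13
augment #5: 2→9→3→1→5 push 4
augment #6: 2→6→10→3→1→5 push 2
augment #7: 2→9→6→10→3→1→5 push 3
max flow = 32; residual-reachable set from 2 gives S-side
cut edges (S→T): {(2,4), (2,6), (9,3), (9,6)} total cap 32

Min-cut arcs: {(2,4), (2,6), (9,3), (9,6)} (total capacity 32)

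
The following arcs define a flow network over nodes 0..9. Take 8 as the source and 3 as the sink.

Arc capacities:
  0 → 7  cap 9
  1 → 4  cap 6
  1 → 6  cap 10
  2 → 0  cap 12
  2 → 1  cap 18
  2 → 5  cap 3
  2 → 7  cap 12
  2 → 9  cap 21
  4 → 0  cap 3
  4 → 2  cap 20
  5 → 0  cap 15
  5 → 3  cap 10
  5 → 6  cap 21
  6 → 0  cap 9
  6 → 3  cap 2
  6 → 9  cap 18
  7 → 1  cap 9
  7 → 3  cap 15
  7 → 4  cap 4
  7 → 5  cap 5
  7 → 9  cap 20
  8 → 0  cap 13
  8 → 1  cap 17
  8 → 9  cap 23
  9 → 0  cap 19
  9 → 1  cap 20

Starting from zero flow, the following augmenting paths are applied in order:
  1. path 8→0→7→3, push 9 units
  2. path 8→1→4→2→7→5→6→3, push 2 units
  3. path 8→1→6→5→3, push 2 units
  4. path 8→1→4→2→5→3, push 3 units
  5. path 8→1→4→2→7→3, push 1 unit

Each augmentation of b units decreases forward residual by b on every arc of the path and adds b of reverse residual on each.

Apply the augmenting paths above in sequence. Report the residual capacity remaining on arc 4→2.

after path 1 (8→0→7→3, push 9): res(4,2)=20
after path 2 (8→1→4→2→7→5→6→3, push 2): res(4,2)=18
after path 3 (8→1→6→5→3, push 2): res(4,2)=18
after path 4 (8→1→4→2→5→3, push 3): res(4,2)=15
after path 5 (8→1→4→2→7→3, push 1): res(4,2)=14

Residual capacity of (4,2): 14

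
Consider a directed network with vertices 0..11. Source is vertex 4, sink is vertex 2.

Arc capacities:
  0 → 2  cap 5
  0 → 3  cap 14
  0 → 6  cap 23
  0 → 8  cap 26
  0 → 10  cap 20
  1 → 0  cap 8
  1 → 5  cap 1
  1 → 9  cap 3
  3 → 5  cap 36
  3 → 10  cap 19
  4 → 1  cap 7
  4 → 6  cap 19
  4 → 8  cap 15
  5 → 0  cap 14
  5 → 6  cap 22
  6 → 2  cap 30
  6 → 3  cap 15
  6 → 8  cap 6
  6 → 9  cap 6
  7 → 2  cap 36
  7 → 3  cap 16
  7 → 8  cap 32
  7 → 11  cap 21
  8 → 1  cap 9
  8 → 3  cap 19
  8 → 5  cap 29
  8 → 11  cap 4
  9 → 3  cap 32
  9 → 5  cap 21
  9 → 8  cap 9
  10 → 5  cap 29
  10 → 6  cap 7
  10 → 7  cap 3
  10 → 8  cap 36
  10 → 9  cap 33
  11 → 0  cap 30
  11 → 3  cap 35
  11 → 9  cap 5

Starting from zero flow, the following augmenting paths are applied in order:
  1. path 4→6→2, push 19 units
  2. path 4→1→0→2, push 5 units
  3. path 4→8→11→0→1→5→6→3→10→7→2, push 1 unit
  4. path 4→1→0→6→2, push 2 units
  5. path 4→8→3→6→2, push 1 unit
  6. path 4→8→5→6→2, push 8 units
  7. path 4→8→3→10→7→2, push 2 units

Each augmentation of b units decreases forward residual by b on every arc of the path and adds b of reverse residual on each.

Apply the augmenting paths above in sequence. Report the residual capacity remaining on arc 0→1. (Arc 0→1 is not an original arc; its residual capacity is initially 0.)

after path 1 (4→6→2, push 19): res(0,1)=0
after path 2 (4→1→0→2, push 5): res(0,1)=5
after path 3 (4→8→11→0→1→5→6→3→10→7→2, push 1): res(0,1)=4
after path 4 (4→1→0→6→2, push 2): res(0,1)=6
after path 5 (4→8→3→6→2, push 1): res(0,1)=6
after path 6 (4→8→5→6→2, push 8): res(0,1)=6
after path 7 (4→8→3→10→7→2, push 2): res(0,1)=6

Residual capacity of (0,1): 6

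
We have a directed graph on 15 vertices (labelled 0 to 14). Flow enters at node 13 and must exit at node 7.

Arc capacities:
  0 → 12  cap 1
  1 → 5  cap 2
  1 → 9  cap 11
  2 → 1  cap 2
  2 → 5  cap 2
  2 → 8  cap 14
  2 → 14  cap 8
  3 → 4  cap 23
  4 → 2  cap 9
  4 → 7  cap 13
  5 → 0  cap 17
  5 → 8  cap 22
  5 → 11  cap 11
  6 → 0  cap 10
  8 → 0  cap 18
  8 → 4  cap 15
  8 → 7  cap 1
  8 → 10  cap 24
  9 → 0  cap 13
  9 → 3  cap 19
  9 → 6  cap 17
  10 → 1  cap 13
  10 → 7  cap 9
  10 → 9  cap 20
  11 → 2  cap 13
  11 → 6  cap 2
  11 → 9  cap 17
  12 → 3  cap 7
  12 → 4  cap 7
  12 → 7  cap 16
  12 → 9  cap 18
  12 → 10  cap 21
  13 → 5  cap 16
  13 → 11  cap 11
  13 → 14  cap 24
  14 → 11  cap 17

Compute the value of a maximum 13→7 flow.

Maximum flow value: 24

augment #1: 13→5→8→7 bottleneck 1, total now 1
augment #2: 13→5→0→12→7 bottleneck 1, total now 2
augment #3: 13→5→8→4→7 bottleneck 13, total now 15
augment #4: 13→5→8→10→7 bottleneck 1, total now 16
augment #5: 13→11→2→8→10→7 bottleneck 8, total now 24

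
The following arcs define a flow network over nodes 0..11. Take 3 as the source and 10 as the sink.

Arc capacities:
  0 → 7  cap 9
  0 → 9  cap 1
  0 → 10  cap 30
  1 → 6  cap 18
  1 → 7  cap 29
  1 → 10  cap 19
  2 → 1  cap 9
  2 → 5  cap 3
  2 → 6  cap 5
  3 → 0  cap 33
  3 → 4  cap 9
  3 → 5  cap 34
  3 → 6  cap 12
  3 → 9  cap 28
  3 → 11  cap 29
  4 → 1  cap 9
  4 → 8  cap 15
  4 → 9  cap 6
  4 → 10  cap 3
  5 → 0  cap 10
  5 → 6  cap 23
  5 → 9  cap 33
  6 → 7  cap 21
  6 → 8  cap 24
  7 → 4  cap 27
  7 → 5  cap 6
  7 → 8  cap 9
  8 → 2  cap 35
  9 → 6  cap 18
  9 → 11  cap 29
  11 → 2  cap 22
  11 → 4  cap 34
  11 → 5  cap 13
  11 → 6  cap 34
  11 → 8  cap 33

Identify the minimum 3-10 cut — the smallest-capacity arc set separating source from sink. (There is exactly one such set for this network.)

augment #1: 3→0→10 push 30
augment #2: 3→4→10 push 3
augment #3: 3→4→1→10 push 6
augment #4: 3→11→2→1→10 push 9
augment #5: 3→11→4→1→10 push 3
max flow = 51; residual-reachable set from 3 gives S-side
cut edges (S→T): {(0,10), (2,1), (4,1), (4,10)} total cap 51

Min-cut arcs: {(0,10), (2,1), (4,1), (4,10)} (total capacity 51)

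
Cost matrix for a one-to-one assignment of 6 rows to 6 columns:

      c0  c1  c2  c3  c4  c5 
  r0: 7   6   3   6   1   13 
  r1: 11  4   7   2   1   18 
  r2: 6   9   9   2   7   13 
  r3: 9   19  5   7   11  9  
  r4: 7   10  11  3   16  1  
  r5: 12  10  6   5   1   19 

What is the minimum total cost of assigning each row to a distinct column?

Minimum assignment cost: 20

one of 2 optimal assignments: row0→col0 (cost 7), row1→col1 (cost 4), row2→col3 (cost 2), row3→col2 (cost 5), row4→col5 (cost 1), row5→col4 (cost 1)
total = 7 + 4 + 2 + 5 + 1 + 1 = 20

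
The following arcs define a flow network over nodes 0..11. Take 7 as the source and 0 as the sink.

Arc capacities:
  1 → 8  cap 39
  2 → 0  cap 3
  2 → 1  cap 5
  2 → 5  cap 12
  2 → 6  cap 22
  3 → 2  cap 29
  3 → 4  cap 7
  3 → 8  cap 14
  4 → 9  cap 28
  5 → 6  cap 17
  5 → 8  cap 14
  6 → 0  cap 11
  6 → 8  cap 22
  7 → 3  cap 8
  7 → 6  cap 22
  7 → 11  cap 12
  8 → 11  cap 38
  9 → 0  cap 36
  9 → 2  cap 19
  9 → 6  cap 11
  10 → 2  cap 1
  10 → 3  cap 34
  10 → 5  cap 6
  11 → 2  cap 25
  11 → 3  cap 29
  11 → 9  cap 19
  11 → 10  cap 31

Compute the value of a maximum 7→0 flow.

augment #1: 7→6→0 bottleneck 11, total now 11
augment #2: 7→3→2→0 bottleneck 3, total now 14
augment #3: 7→11→9→0 bottleneck 12, total now 26
augment #4: 7→3→4→9→0 bottleneck 5, total now 31
augment #5: 7→6→8→11→9→0 bottleneck 7, total now 38
augment #6: 7→6→8→11→3→4→9→0 bottleneck 2, total now 40

Maximum flow value: 40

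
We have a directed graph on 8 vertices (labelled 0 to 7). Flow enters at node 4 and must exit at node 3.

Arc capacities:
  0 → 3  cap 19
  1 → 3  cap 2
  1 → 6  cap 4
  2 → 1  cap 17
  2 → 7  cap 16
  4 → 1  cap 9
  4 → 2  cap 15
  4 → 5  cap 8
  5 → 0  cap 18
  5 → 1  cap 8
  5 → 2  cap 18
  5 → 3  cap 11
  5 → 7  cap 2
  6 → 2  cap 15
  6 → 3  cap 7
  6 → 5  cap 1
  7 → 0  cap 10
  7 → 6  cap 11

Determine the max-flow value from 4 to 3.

Maximum flow value: 28

augment #1: 4→1→3 bottleneck 2, total now 2
augment #2: 4→5→3 bottleneck 8, total now 10
augment #3: 4→1→6→3 bottleneck 4, total now 14
augment #4: 4→2→7→0→3 bottleneck 10, total now 24
augment #5: 4→2→7→6→3 bottleneck 3, total now 27
augment #6: 4→2→7→6→5→3 bottleneck 1, total now 28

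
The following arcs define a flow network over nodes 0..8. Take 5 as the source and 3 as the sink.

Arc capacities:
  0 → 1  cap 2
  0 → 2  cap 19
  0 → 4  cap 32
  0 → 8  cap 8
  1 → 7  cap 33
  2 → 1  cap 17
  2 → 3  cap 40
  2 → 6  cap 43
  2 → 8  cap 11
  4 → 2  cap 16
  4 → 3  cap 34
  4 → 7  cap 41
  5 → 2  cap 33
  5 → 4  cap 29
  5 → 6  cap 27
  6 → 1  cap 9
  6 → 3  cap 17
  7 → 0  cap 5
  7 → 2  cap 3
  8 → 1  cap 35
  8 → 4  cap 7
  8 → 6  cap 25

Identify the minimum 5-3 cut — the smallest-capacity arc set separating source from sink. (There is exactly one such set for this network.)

Min-cut arcs: {(5,2), (5,4), (6,3), (7,0), (7,2)} (total capacity 87)

augment #1: 5→2→3 push 33
augment #2: 5→4→3 push 29
augment #3: 5→6→3 push 17
augment #4: 5→6→1→7→2→3 push 3
augment #5: 5→6→1→7→0→2→3 push 4
augment #6: 5→6→1→7→0→4→3 push 1
max flow = 87; residual-reachable set from 5 gives S-side
cut edges (S→T): {(5,2), (5,4), (6,3), (7,0), (7,2)} total cap 87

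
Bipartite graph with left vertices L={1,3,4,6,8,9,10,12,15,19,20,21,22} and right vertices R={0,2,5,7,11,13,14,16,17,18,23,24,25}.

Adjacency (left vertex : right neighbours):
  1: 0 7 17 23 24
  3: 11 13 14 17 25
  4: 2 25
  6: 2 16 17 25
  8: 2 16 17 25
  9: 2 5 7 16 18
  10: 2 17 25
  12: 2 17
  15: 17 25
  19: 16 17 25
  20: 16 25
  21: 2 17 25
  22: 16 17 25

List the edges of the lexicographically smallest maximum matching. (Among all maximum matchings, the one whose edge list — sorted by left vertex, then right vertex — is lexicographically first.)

|M| = 7 (so the lex-smallest maximum matching has 7 edges)
process left vertices in ascending order; for each, take the smallest-labelled available neighbour that still permits 7 edges overall, or leave it unmatched if none does
lex-smallest matching: {1-0, 3-11, 4-2, 6-16, 8-17, 9-5, 10-25}

Lex-smallest maximum matching: {(1,0), (3,11), (4,2), (6,16), (8,17), (9,5), (10,25)}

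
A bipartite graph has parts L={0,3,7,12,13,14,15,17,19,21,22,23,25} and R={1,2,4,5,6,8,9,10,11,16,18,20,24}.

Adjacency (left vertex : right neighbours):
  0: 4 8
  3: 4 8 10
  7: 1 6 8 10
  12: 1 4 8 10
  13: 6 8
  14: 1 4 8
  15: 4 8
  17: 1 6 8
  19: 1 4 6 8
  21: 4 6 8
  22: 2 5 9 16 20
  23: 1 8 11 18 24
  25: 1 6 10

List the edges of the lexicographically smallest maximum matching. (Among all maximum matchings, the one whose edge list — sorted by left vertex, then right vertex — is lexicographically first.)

Lex-smallest maximum matching: {(0,4), (3,8), (7,1), (12,10), (13,6), (22,2), (23,11)}

|M| = 7 (so the lex-smallest maximum matching has 7 edges)
process left vertices in ascending order; for each, take the smallest-labelled available neighbour that still permits 7 edges overall, or leave it unmatched if none does
lex-smallest matching: {0-4, 3-8, 7-1, 12-10, 13-6, 22-2, 23-11}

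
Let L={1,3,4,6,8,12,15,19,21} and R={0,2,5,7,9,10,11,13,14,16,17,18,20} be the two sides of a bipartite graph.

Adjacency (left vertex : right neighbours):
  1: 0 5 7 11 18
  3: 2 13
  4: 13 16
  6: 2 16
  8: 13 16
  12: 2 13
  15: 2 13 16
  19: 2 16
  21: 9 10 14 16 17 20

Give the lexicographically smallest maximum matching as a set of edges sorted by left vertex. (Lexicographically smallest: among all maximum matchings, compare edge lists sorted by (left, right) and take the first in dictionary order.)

Lex-smallest maximum matching: {(1,0), (3,2), (4,13), (6,16), (21,9)}

|M| = 5 (so the lex-smallest maximum matching has 5 edges)
process left vertices in ascending order; for each, take the smallest-labelled available neighbour that still permits 5 edges overall, or leave it unmatched if none does
lex-smallest matching: {1-0, 3-2, 4-13, 6-16, 21-9}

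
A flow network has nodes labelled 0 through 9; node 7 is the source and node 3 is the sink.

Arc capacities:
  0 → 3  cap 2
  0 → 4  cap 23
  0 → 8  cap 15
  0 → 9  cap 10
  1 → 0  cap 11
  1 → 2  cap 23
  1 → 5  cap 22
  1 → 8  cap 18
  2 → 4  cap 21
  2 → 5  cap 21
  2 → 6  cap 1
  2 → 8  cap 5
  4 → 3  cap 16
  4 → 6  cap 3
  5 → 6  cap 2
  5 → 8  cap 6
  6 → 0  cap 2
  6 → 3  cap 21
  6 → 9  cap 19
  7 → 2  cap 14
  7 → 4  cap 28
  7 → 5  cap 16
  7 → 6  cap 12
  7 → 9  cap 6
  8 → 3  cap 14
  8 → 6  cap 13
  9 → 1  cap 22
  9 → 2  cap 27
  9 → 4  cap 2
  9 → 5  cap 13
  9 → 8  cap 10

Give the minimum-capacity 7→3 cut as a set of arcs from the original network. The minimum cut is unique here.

Min-cut arcs: {(2,6), (2,8), (4,3), (4,6), (5,6), (5,8), (7,6), (7,9)} (total capacity 51)

augment #1: 7→4→3 push 16
augment #2: 7→6→3 push 12
augment #3: 7→2→6→3 push 1
augment #4: 7→2→8→3 push 5
augment #5: 7→4→6→3 push 3
augment #6: 7→5→6→3 push 2
augment #7: 7→5→8→3 push 6
augment #8: 7→9→8→3 push 3
augment #9: 7→9→1→0→3 push 2
augment #10: 7→9→8→6→3 push 1
max flow = 51; residual-reachable set from 7 gives S-side
cut edges (S→T): {(2,6), (2,8), (4,3), (4,6), (5,6), (5,8), (7,6), (7,9)} total cap 51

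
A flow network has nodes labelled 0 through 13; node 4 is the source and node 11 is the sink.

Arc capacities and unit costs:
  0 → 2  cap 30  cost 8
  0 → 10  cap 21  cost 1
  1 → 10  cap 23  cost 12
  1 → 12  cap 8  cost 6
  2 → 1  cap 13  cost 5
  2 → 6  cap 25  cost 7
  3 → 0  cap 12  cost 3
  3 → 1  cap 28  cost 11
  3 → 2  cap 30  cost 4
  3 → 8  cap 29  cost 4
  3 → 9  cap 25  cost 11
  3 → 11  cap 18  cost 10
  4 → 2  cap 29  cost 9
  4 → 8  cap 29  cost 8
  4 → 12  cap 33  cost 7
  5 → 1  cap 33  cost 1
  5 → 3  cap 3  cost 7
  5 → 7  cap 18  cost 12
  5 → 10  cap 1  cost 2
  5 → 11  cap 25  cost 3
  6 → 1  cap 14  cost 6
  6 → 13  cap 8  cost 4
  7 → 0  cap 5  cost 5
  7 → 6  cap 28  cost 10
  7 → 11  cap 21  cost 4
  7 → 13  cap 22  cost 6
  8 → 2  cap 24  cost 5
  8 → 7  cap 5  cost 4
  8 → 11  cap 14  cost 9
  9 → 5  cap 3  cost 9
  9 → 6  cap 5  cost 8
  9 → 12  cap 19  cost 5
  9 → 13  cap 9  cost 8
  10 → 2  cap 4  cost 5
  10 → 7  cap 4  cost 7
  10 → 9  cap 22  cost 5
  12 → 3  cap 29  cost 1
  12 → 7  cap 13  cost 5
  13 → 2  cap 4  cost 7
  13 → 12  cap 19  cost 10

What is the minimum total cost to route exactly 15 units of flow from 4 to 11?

Minimum cost for 15 units: 240

shortest-cost path #1: 4→8→7→11 push 5 @ unit cost 16 (adds 80)
shortest-cost path #2: 4→12→7→11 push 10 @ unit cost 16 (adds 160)
total cost = 240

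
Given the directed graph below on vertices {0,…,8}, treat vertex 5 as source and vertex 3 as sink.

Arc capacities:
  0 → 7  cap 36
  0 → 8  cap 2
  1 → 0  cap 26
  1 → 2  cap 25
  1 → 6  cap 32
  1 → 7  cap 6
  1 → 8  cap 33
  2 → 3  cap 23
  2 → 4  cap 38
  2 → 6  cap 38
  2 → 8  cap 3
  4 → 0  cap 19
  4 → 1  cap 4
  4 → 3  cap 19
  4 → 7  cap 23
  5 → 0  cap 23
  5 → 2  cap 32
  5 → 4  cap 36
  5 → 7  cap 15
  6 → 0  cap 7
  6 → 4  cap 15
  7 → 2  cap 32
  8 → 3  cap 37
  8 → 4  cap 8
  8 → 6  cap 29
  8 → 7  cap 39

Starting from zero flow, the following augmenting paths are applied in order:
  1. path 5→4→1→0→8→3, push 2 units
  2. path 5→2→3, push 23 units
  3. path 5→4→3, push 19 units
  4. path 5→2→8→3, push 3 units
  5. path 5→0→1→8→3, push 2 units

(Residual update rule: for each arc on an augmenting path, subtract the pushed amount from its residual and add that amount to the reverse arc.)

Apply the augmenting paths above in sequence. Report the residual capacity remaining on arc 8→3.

Residual capacity of (8,3): 30

after path 1 (5→4→1→0→8→3, push 2): res(8,3)=35
after path 2 (5→2→3, push 23): res(8,3)=35
after path 3 (5→4→3, push 19): res(8,3)=35
after path 4 (5→2→8→3, push 3): res(8,3)=32
after path 5 (5→0→1→8→3, push 2): res(8,3)=30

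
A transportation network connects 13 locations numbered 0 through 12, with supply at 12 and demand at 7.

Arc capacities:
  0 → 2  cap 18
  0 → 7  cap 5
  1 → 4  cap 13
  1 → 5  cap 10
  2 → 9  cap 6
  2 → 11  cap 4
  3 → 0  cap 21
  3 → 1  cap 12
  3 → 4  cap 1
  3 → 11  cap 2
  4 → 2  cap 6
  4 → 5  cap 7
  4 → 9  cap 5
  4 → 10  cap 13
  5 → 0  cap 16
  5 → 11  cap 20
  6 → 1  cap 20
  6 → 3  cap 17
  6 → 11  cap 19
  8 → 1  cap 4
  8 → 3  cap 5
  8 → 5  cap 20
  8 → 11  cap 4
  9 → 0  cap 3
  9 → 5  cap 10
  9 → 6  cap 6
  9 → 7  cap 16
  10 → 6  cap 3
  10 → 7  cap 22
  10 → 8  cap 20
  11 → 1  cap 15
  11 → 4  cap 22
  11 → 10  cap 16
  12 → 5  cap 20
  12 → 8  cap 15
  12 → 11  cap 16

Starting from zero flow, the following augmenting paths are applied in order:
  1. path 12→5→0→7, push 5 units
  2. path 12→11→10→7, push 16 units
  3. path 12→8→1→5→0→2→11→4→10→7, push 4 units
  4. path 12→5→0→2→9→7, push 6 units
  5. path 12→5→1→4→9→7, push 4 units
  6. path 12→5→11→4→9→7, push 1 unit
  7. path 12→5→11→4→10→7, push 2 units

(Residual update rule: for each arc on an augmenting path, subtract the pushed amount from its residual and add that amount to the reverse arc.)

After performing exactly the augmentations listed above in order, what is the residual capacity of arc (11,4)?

Residual capacity of (11,4): 15

after path 1 (12→5→0→7, push 5): res(11,4)=22
after path 2 (12→11→10→7, push 16): res(11,4)=22
after path 3 (12→8→1→5→0→2→11→4→10→7, push 4): res(11,4)=18
after path 4 (12→5→0→2→9→7, push 6): res(11,4)=18
after path 5 (12→5→1→4→9→7, push 4): res(11,4)=18
after path 6 (12→5→11→4→9→7, push 1): res(11,4)=17
after path 7 (12→5→11→4→10→7, push 2): res(11,4)=15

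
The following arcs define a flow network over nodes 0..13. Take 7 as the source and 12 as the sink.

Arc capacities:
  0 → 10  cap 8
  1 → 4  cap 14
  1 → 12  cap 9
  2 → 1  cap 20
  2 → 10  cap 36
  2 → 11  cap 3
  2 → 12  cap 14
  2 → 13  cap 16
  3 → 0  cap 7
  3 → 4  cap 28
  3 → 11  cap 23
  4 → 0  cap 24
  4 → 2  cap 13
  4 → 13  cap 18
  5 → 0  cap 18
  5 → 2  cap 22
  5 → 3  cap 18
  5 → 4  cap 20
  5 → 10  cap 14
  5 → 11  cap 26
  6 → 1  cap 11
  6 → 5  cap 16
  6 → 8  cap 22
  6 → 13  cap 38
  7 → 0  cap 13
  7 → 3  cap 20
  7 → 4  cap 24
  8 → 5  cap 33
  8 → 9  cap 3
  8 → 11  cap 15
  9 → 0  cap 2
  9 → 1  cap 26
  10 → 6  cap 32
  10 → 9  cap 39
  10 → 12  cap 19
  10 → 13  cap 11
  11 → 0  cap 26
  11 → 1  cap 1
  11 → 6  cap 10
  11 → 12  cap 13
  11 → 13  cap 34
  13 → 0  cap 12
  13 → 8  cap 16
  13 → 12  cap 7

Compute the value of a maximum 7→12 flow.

Maximum flow value: 52

augment #1: 7→0→10→12 bottleneck 8, total now 8
augment #2: 7→3→11→12 bottleneck 13, total now 21
augment #3: 7→4→2→12 bottleneck 13, total now 34
augment #4: 7→4→13→12 bottleneck 7, total now 41
augment #5: 7→3→11→1→12 bottleneck 1, total now 42
augment #6: 7→3→11→6→1→12 bottleneck 6, total now 48
augment #7: 7→4→13→8→5→2→12 bottleneck 1, total now 49
augment #8: 7→4→13→8→5→10→12 bottleneck 3, total now 52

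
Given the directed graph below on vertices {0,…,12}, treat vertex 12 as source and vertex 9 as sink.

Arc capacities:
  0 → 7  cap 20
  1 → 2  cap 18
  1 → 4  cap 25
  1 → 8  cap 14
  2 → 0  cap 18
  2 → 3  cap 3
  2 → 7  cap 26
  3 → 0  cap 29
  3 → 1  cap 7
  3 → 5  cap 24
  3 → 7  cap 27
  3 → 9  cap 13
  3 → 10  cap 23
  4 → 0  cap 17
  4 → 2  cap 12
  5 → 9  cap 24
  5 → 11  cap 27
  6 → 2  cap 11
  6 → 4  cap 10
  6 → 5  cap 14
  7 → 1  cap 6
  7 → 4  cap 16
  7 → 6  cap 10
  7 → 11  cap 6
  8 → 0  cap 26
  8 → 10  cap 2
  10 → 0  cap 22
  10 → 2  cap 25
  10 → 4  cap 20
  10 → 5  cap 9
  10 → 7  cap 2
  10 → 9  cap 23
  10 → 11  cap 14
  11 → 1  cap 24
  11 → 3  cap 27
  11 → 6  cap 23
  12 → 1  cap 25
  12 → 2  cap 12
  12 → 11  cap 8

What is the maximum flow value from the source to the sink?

augment #1: 12→2→3→9 bottleneck 3, total now 3
augment #2: 12→11→3→9 bottleneck 8, total now 11
augment #3: 12→1→8→10→9 bottleneck 2, total now 13
augment #4: 12→2→7→6→5→9 bottleneck 9, total now 22
augment #5: 12→1→2→7→6→5→9 bottleneck 1, total now 23
augment #6: 12→1→2→7→11→3→9 bottleneck 2, total now 25
augment #7: 12→1→2→7→11→3→5→9 bottleneck 4, total now 29

Maximum flow value: 29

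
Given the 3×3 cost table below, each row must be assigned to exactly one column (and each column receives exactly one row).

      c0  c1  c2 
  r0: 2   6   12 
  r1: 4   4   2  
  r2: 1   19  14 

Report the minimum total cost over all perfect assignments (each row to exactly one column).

Minimum assignment cost: 9

optimal assignment: row0→col1 (cost 6), row1→col2 (cost 2), row2→col0 (cost 1)
total = 6 + 2 + 1 = 9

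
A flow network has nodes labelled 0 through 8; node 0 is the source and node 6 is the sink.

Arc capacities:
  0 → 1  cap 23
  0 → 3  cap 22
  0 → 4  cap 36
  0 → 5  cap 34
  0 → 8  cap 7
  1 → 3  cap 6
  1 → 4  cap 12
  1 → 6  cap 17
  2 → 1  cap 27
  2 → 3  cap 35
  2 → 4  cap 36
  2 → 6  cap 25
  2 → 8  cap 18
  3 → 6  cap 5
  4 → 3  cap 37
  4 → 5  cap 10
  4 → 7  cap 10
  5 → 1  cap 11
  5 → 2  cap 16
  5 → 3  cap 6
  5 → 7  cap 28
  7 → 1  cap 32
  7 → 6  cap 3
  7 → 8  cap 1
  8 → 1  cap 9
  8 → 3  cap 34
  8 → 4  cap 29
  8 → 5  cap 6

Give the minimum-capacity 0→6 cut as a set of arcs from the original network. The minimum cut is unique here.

augment #1: 0→1→6 push 17
augment #2: 0→3→6 push 5
augment #3: 0→4→7→6 push 3
augment #4: 0→5→2→6 push 16
max flow = 41; residual-reachable set from 0 gives S-side
cut edges (S→T): {(1,6), (3,6), (5,2), (7,6)} total cap 41

Min-cut arcs: {(1,6), (3,6), (5,2), (7,6)} (total capacity 41)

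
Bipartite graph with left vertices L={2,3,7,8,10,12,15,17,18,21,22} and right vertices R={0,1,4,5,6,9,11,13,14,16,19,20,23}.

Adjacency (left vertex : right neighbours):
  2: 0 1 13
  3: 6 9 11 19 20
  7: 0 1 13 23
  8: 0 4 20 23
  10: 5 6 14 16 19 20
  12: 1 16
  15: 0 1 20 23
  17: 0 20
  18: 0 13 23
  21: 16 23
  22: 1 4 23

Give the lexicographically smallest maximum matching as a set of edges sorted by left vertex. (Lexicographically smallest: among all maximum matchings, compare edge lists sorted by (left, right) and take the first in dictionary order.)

|M| = 9 (so the lex-smallest maximum matching has 9 edges)
process left vertices in ascending order; for each, take the smallest-labelled available neighbour that still permits 9 edges overall, or leave it unmatched if none does
lex-smallest matching: {2-0, 3-6, 7-1, 8-4, 10-5, 12-16, 15-20, 18-13, 21-23}

Lex-smallest maximum matching: {(2,0), (3,6), (7,1), (8,4), (10,5), (12,16), (15,20), (18,13), (21,23)}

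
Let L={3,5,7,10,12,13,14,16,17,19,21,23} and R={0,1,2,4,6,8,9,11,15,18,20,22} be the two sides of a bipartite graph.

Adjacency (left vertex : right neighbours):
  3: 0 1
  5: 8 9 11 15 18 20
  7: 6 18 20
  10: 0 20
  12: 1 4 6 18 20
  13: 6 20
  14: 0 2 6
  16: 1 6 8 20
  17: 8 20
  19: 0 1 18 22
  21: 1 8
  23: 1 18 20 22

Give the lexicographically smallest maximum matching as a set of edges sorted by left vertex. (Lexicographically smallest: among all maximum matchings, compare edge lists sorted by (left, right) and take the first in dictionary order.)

Lex-smallest maximum matching: {(3,0), (5,9), (7,6), (10,20), (12,4), (14,2), (16,1), (17,8), (19,18), (23,22)}

|M| = 10 (so the lex-smallest maximum matching has 10 edges)
process left vertices in ascending order; for each, take the smallest-labelled available neighbour that still permits 10 edges overall, or leave it unmatched if none does
lex-smallest matching: {3-0, 5-9, 7-6, 10-20, 12-4, 14-2, 16-1, 17-8, 19-18, 23-22}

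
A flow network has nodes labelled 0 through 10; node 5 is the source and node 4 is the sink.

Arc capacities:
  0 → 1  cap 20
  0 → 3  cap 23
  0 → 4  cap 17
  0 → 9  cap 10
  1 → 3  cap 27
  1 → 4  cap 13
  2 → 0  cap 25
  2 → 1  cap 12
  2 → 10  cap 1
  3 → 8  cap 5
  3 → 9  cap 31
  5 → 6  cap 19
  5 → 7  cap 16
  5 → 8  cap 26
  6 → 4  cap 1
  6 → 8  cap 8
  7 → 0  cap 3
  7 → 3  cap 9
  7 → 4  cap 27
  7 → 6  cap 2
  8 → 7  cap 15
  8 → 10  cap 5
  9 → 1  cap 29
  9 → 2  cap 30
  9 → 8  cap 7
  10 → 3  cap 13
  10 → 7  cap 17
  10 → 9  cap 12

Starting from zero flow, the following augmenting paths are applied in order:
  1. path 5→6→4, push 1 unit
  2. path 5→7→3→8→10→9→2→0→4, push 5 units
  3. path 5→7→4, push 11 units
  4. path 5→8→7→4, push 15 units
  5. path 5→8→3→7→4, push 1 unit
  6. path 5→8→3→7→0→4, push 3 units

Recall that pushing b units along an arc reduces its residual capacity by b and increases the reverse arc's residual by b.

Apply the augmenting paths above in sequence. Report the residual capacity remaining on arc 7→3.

Residual capacity of (7,3): 8

after path 1 (5→6→4, push 1): res(7,3)=9
after path 2 (5→7→3→8→10→9→2→0→4, push 5): res(7,3)=4
after path 3 (5→7→4, push 11): res(7,3)=4
after path 4 (5→8→7→4, push 15): res(7,3)=4
after path 5 (5→8→3→7→4, push 1): res(7,3)=5
after path 6 (5→8→3→7→0→4, push 3): res(7,3)=8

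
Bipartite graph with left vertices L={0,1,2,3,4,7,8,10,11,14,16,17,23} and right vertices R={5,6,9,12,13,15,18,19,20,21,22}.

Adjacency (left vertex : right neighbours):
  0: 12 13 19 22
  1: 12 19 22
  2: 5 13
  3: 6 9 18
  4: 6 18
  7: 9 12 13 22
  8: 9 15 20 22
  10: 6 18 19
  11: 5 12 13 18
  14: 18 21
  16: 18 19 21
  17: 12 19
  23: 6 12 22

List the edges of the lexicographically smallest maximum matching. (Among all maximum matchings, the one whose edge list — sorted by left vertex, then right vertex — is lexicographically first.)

Lex-smallest maximum matching: {(0,12), (1,19), (2,5), (3,6), (4,18), (7,9), (8,15), (11,13), (14,21), (23,22)}

|M| = 10 (so the lex-smallest maximum matching has 10 edges)
process left vertices in ascending order; for each, take the smallest-labelled available neighbour that still permits 10 edges overall, or leave it unmatched if none does
lex-smallest matching: {0-12, 1-19, 2-5, 3-6, 4-18, 7-9, 8-15, 11-13, 14-21, 23-22}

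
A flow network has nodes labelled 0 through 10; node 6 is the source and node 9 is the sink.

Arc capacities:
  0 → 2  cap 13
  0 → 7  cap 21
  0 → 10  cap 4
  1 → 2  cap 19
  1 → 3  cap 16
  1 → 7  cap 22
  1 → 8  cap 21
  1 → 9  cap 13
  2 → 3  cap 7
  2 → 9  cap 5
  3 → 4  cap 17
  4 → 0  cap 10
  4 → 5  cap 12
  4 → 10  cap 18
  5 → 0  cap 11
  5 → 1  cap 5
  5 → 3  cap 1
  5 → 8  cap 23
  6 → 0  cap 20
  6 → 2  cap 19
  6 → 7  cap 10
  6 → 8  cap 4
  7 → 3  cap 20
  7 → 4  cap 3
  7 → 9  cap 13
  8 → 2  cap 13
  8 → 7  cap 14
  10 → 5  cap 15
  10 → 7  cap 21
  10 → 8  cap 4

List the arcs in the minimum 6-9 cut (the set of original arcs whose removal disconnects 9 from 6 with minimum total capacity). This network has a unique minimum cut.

augment #1: 6→2→9 push 5
augment #2: 6→7→9 push 10
augment #3: 6→0→7→9 push 3
augment #4: 6→0→10→5→1→9 push 4
augment #5: 6→0→7→4→5→1→9 push 1
max flow = 23; residual-reachable set from 6 gives S-side
cut edges (S→T): {(2,9), (5,1), (7,9)} total cap 23

Min-cut arcs: {(2,9), (5,1), (7,9)} (total capacity 23)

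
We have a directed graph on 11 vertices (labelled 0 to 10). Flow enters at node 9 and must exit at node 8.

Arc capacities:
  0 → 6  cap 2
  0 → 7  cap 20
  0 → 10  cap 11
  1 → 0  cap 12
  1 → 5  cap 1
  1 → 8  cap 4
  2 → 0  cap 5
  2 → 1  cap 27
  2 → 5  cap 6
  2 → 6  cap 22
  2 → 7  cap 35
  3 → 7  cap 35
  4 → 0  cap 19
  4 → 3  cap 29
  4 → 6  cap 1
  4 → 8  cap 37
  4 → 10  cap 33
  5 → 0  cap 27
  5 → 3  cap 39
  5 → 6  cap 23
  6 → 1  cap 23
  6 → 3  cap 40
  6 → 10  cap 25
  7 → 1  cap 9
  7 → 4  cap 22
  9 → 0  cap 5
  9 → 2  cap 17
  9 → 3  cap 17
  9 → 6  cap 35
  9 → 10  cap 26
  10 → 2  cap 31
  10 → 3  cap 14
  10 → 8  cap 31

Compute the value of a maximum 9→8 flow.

Maximum flow value: 57

augment #1: 9→10→8 bottleneck 26, total now 26
augment #2: 9→0→10→8 bottleneck 5, total now 31
augment #3: 9→2→1→8 bottleneck 4, total now 35
augment #4: 9→2→7→4→8 bottleneck 13, total now 48
augment #5: 9→3→7→4→8 bottleneck 9, total now 57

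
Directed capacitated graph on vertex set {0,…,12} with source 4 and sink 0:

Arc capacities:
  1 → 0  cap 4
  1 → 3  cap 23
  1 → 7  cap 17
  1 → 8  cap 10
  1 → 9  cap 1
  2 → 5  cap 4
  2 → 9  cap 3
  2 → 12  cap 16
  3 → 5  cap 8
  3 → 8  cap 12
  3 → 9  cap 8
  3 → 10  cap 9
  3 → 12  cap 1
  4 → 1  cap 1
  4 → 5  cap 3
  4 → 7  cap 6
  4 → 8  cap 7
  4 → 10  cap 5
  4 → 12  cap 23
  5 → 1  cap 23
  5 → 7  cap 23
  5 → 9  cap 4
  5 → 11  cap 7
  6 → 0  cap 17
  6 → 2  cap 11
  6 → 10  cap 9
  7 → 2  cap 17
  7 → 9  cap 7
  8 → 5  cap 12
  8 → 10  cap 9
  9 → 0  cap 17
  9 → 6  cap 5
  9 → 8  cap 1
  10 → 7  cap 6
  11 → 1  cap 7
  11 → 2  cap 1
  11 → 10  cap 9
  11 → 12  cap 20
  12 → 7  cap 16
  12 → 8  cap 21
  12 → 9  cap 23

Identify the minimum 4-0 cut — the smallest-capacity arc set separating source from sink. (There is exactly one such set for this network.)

Min-cut arcs: {(1,0), (9,0), (9,6)} (total capacity 26)

augment #1: 4→1→0 push 1
augment #2: 4→5→1→0 push 3
augment #3: 4→7→9→0 push 6
augment #4: 4→12→9→0 push 11
augment #5: 4→12→9→6→0 push 5
max flow = 26; residual-reachable set from 4 gives S-side
cut edges (S→T): {(1,0), (9,0), (9,6)} total cap 26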